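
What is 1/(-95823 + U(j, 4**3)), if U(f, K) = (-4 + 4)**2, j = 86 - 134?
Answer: -1/95823 ≈ -1.0436e-5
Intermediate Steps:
j = -48
U(f, K) = 0 (U(f, K) = 0**2 = 0)
1/(-95823 + U(j, 4**3)) = 1/(-95823 + 0) = 1/(-95823) = -1/95823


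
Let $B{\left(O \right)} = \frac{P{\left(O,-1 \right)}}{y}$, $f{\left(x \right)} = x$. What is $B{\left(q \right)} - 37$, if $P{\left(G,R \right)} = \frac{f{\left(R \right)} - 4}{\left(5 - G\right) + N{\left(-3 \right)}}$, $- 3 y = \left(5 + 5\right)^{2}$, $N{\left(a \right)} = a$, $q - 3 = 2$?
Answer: $- \frac{741}{20} \approx -37.05$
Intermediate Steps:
$q = 5$ ($q = 3 + 2 = 5$)
$y = - \frac{100}{3}$ ($y = - \frac{\left(5 + 5\right)^{2}}{3} = - \frac{10^{2}}{3} = \left(- \frac{1}{3}\right) 100 = - \frac{100}{3} \approx -33.333$)
$P{\left(G,R \right)} = \frac{-4 + R}{2 - G}$ ($P{\left(G,R \right)} = \frac{R - 4}{\left(5 - G\right) - 3} = \frac{-4 + R}{2 - G}$)
$B{\left(O \right)} = - \frac{3}{20 \left(-2 + O\right)}$ ($B{\left(O \right)} = \frac{\frac{1}{-2 + O} \left(4 - -1\right)}{- \frac{100}{3}} = \frac{4 + 1}{-2 + O} \left(- \frac{3}{100}\right) = \frac{1}{-2 + O} 5 \left(- \frac{3}{100}\right) = \frac{5}{-2 + O} \left(- \frac{3}{100}\right) = - \frac{3}{20 \left(-2 + O\right)}$)
$B{\left(q \right)} - 37 = - \frac{3}{-40 + 20 \cdot 5} - 37 = - \frac{3}{-40 + 100} - 37 = - \frac{3}{60} - 37 = \left(-3\right) \frac{1}{60} - 37 = - \frac{1}{20} - 37 = - \frac{741}{20}$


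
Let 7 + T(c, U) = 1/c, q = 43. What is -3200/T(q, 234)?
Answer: 1376/3 ≈ 458.67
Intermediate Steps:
T(c, U) = -7 + 1/c
-3200/T(q, 234) = -3200/(-7 + 1/43) = -3200/(-300/43) = -3200*(-43/300) = 1376/3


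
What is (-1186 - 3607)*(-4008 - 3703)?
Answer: 36958823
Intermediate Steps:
(-1186 - 3607)*(-4008 - 3703) = -4793*(-7711) = 36958823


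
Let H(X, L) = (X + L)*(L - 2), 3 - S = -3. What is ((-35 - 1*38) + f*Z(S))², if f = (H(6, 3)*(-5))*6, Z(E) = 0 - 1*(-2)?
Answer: 375769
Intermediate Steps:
S = 6 (S = 3 - 1*(-3) = 3 + 3 = 6)
Z(E) = 2 (Z(E) = 0 + 2 = 2)
H(X, L) = (-2 + L)*(L + X) (H(X, L) = (L + X)*(-2 + L) = (-2 + L)*(L + X))
f = -270 (f = ((3² - 2*3 - 2*6 + 3*6)*(-5))*6 = ((9 - 6 - 12 + 18)*(-5))*6 = (9*(-5))*6 = -45*6 = -270)
((-35 - 1*38) + f*Z(S))² = ((-35 - 1*38) - 270*2)² = ((-35 - 38) - 540)² = (-73 - 540)² = (-613)² = 375769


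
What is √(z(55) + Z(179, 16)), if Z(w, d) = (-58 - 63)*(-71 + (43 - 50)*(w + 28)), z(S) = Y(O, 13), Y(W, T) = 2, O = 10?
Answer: √183922 ≈ 428.86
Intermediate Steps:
z(S) = 2
Z(w, d) = 32307 + 847*w (Z(w, d) = -121*(-71 - 7*(28 + w)) = -121*(-71 + (-196 - 7*w)) = -121*(-267 - 7*w) = 32307 + 847*w)
√(z(55) + Z(179, 16)) = √(2 + (32307 + 847*179)) = √(2 + (32307 + 151613)) = √(2 + 183920) = √183922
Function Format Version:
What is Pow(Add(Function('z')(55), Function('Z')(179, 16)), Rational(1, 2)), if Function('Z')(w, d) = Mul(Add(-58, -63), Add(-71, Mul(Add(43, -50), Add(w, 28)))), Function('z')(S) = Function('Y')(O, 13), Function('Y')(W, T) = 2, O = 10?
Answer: Pow(183922, Rational(1, 2)) ≈ 428.86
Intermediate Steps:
Function('z')(S) = 2
Function('Z')(w, d) = Add(32307, Mul(847, w)) (Function('Z')(w, d) = Mul(-121, Add(-71, Mul(-7, Add(28, w)))) = Mul(-121, Add(-71, Add(-196, Mul(-7, w)))) = Mul(-121, Add(-267, Mul(-7, w))) = Add(32307, Mul(847, w)))
Pow(Add(Function('z')(55), Function('Z')(179, 16)), Rational(1, 2)) = Pow(Add(2, Add(32307, Mul(847, 179))), Rational(1, 2)) = Pow(Add(2, Add(32307, 151613)), Rational(1, 2)) = Pow(Add(2, 183920), Rational(1, 2)) = Pow(183922, Rational(1, 2))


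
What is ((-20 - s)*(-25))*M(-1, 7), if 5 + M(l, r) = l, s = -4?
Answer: -2400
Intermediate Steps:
M(l, r) = -5 + l
((-20 - s)*(-25))*M(-1, 7) = ((-20 - 1*(-4))*(-25))*(-5 - 1) = ((-20 + 4)*(-25))*(-6) = -16*(-25)*(-6) = 400*(-6) = -2400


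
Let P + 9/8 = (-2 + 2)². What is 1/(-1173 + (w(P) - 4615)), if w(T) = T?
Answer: -8/46313 ≈ -0.00017274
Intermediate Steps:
P = -9/8 (P = -9/8 + (-2 + 2)² = -9/8 + 0² = -9/8 + 0 = -9/8 ≈ -1.1250)
1/(-1173 + (w(P) - 4615)) = 1/(-1173 + (-9/8 - 4615)) = 1/(-1173 - 36929/8) = 1/(-46313/8) = -8/46313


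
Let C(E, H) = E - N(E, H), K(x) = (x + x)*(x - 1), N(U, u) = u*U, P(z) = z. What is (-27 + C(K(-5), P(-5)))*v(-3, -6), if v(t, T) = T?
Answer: -1998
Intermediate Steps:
N(U, u) = U*u
K(x) = 2*x*(-1 + x) (K(x) = (2*x)*(-1 + x) = 2*x*(-1 + x))
C(E, H) = E - E*H
(-27 + C(K(-5), P(-5)))*v(-3, -6) = (-27 + (2*(-5)*(-1 - 5))*(1 - 1*(-5)))*(-6) = (-27 + (2*(-5)*(-6))*(1 + 5))*(-6) = (-27 + 60*6)*(-6) = (-27 + 360)*(-6) = 333*(-6) = -1998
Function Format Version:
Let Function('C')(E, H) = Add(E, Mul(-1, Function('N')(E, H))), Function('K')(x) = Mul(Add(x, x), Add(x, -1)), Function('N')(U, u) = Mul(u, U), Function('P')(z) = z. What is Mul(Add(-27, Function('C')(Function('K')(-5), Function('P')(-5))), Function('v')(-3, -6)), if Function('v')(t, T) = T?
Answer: -1998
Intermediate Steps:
Function('N')(U, u) = Mul(U, u)
Function('K')(x) = Mul(2, x, Add(-1, x)) (Function('K')(x) = Mul(Mul(2, x), Add(-1, x)) = Mul(2, x, Add(-1, x)))
Function('C')(E, H) = Add(E, Mul(-1, E, H)) (Function('C')(E, H) = Add(E, Mul(-1, Mul(E, H))) = Add(E, Mul(-1, E, H)))
Mul(Add(-27, Function('C')(Function('K')(-5), Function('P')(-5))), Function('v')(-3, -6)) = Mul(Add(-27, Mul(Mul(2, -5, Add(-1, -5)), Add(1, Mul(-1, -5)))), -6) = Mul(Add(-27, Mul(Mul(2, -5, -6), Add(1, 5))), -6) = Mul(Add(-27, Mul(60, 6)), -6) = Mul(Add(-27, 360), -6) = Mul(333, -6) = -1998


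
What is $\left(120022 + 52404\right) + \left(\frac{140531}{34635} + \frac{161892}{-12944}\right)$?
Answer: $\frac{19324362490321}{112078860} \approx 1.7242 \cdot 10^{5}$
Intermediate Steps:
$\left(120022 + 52404\right) + \left(\frac{140531}{34635} + \frac{161892}{-12944}\right) = 172426 + \left(140531 \cdot \frac{1}{34635} + 161892 \left(- \frac{1}{12944}\right)\right) = 172426 + \left(\frac{140531}{34635} - \frac{40473}{3236}\right) = 172426 - \frac{947024039}{112078860} = \frac{19324362490321}{112078860}$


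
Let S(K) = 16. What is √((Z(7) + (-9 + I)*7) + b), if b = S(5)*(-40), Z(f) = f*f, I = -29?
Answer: I*√857 ≈ 29.275*I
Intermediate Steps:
Z(f) = f²
b = -640 (b = 16*(-40) = -640)
√((Z(7) + (-9 + I)*7) + b) = √((7² + (-9 - 29)*7) - 640) = √((49 - 38*7) - 640) = √((49 - 266) - 640) = √(-217 - 640) = √(-857) = I*√857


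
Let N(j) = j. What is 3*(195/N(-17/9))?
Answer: -5265/17 ≈ -309.71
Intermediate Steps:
3*(195/N(-17/9)) = 3*(195/((-17/9))) = 3*(195/((-17*⅑))) = 3*(195/(-17/9)) = 3*(195*(-9/17)) = 3*(-1755/17) = -5265/17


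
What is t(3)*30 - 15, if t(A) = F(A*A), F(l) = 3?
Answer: 75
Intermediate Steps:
t(A) = 3
t(3)*30 - 15 = 3*30 - 15 = 90 - 15 = 75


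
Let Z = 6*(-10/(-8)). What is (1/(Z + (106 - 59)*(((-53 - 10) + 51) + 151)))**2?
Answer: 4/171112561 ≈ 2.3376e-8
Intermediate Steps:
Z = 15/2 (Z = 6*(-10*(-1/8)) = 6*(5/4) = 15/2 ≈ 7.5000)
(1/(Z + (106 - 59)*(((-53 - 10) + 51) + 151)))**2 = (1/(15/2 + (106 - 59)*(((-53 - 10) + 51) + 151)))**2 = (1/(15/2 + 47*((-63 + 51) + 151)))**2 = (1/(15/2 + 47*(-12 + 151)))**2 = (1/(15/2 + 47*139))**2 = (1/(15/2 + 6533))**2 = (1/(13081/2))**2 = (2/13081)**2 = 4/171112561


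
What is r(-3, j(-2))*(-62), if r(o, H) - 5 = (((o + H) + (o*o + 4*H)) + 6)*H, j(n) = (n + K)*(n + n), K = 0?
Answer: -26102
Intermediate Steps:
j(n) = 2*n² (j(n) = (n + 0)*(n + n) = n*(2*n) = 2*n²)
r(o, H) = 5 + H*(6 + o + o² + 5*H) (r(o, H) = 5 + (((o + H) + (o*o + 4*H)) + 6)*H = 5 + (((H + o) + (o² + 4*H)) + 6)*H = 5 + ((o + o² + 5*H) + 6)*H = 5 + (6 + o + o² + 5*H)*H = 5 + H*(6 + o + o² + 5*H))
r(-3, j(-2))*(-62) = (5 + 5*(2*(-2)²)² + 6*(2*(-2)²) + (2*(-2)²)*(-3) + (2*(-2)²)*(-3)²)*(-62) = (5 + 5*(2*4)² + 6*(2*4) + (2*4)*(-3) + (2*4)*9)*(-62) = (5 + 5*8² + 6*8 + 8*(-3) + 8*9)*(-62) = (5 + 5*64 + 48 - 24 + 72)*(-62) = (5 + 320 + 48 - 24 + 72)*(-62) = 421*(-62) = -26102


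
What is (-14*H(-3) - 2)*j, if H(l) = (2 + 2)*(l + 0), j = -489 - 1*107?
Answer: -98936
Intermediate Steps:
j = -596 (j = -489 - 107 = -596)
H(l) = 4*l
(-14*H(-3) - 2)*j = (-56*(-3) - 2)*(-596) = (-14*(-12) - 2)*(-596) = (168 - 2)*(-596) = 166*(-596) = -98936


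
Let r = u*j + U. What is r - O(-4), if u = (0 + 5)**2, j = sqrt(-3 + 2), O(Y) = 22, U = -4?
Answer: -26 + 25*I ≈ -26.0 + 25.0*I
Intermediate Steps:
j = I (j = sqrt(-1) = I ≈ 1.0*I)
u = 25 (u = 5**2 = 25)
r = -4 + 25*I (r = 25*I - 4 = -4 + 25*I ≈ -4.0 + 25.0*I)
r - O(-4) = (-4 + 25*I) - 1*22 = (-4 + 25*I) - 22 = -26 + 25*I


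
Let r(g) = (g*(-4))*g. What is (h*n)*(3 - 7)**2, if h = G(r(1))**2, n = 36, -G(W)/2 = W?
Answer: 36864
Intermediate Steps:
r(g) = -4*g**2 (r(g) = (-4*g)*g = -4*g**2)
G(W) = -2*W
h = 64 (h = (-(-8)*1**2)**2 = (-(-8))**2 = (-2*(-4))**2 = 8**2 = 64)
(h*n)*(3 - 7)**2 = (64*36)*(3 - 7)**2 = 2304*(-4)**2 = 2304*16 = 36864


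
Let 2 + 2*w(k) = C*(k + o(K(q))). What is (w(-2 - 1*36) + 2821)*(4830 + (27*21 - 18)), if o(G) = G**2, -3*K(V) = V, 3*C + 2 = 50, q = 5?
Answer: 40959292/3 ≈ 1.3653e+7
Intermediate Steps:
C = 16 (C = -2/3 + (1/3)*50 = -2/3 + 50/3 = 16)
K(V) = -V/3
w(k) = 191/9 + 8*k (w(k) = -1 + (16*(k + (-1/3*5)**2))/2 = -1 + (16*(k + (-5/3)**2))/2 = -1 + (16*(k + 25/9))/2 = -1 + (16*(25/9 + k))/2 = -1 + (400/9 + 16*k)/2 = -1 + (200/9 + 8*k) = 191/9 + 8*k)
(w(-2 - 1*36) + 2821)*(4830 + (27*21 - 18)) = ((191/9 + 8*(-2 - 1*36)) + 2821)*(4830 + (27*21 - 18)) = ((191/9 + 8*(-2 - 36)) + 2821)*(4830 + (567 - 18)) = ((191/9 + 8*(-38)) + 2821)*(4830 + 549) = ((191/9 - 304) + 2821)*5379 = (-2545/9 + 2821)*5379 = (22844/9)*5379 = 40959292/3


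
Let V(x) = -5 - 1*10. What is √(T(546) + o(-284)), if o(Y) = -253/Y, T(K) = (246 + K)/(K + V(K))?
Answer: √167220691/8378 ≈ 1.5435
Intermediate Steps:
V(x) = -15 (V(x) = -5 - 10 = -15)
T(K) = (246 + K)/(-15 + K) (T(K) = (246 + K)/(K - 15) = (246 + K)/(-15 + K))
√(T(546) + o(-284)) = √((246 + 546)/(-15 + 546) - 253/(-284)) = √(792/531 - 253*(-1/284)) = √((1/531)*792 + 253/284) = √(88/59 + 253/284) = √(39919/16756) = √167220691/8378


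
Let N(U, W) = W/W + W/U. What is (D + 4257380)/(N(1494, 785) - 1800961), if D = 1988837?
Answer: -9331848198/2690633455 ≈ -3.4683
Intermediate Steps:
N(U, W) = 1 + W/U
(D + 4257380)/(N(1494, 785) - 1800961) = (1988837 + 4257380)/((1494 + 785)/1494 - 1800961) = 6246217/((1/1494)*2279 - 1800961) = 6246217/(2279/1494 - 1800961) = 6246217/(-2690633455/1494) = 6246217*(-1494/2690633455) = -9331848198/2690633455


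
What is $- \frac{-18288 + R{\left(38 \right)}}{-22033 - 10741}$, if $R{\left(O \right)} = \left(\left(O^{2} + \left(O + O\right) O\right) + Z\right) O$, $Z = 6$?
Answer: $\frac{73278}{16387} \approx 4.4717$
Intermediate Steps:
$R{\left(O \right)} = O \left(6 + 3 O^{2}\right)$ ($R{\left(O \right)} = \left(\left(O^{2} + \left(O + O\right) O\right) + 6\right) O = \left(\left(O^{2} + 2 O O\right) + 6\right) O = \left(\left(O^{2} + 2 O^{2}\right) + 6\right) O = \left(3 O^{2} + 6\right) O = \left(6 + 3 O^{2}\right) O = O \left(6 + 3 O^{2}\right)$)
$- \frac{-18288 + R{\left(38 \right)}}{-22033 - 10741} = - \frac{-18288 + 3 \cdot 38 \left(2 + 38^{2}\right)}{-22033 - 10741} = - \frac{-18288 + 3 \cdot 38 \left(2 + 1444\right)}{-32774} = - \frac{\left(-18288 + 3 \cdot 38 \cdot 1446\right) \left(-1\right)}{32774} = - \frac{\left(-18288 + 164844\right) \left(-1\right)}{32774} = - \frac{146556 \left(-1\right)}{32774} = \left(-1\right) \left(- \frac{73278}{16387}\right) = \frac{73278}{16387}$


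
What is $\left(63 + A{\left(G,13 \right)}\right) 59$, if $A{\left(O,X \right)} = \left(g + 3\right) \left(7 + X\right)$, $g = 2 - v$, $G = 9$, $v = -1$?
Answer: $10797$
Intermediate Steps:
$g = 3$ ($g = 2 - -1 = 2 + 1 = 3$)
$A{\left(O,X \right)} = 42 + 6 X$ ($A{\left(O,X \right)} = \left(3 + 3\right) \left(7 + X\right) = 6 \left(7 + X\right) = 42 + 6 X$)
$\left(63 + A{\left(G,13 \right)}\right) 59 = \left(63 + \left(42 + 6 \cdot 13\right)\right) 59 = \left(63 + \left(42 + 78\right)\right) 59 = \left(63 + 120\right) 59 = 183 \cdot 59 = 10797$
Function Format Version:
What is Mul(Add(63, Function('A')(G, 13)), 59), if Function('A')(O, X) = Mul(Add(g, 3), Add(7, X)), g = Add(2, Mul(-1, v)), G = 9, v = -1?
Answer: 10797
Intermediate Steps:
g = 3 (g = Add(2, Mul(-1, -1)) = Add(2, 1) = 3)
Function('A')(O, X) = Add(42, Mul(6, X)) (Function('A')(O, X) = Mul(Add(3, 3), Add(7, X)) = Mul(6, Add(7, X)) = Add(42, Mul(6, X)))
Mul(Add(63, Function('A')(G, 13)), 59) = Mul(Add(63, Add(42, Mul(6, 13))), 59) = Mul(Add(63, Add(42, 78)), 59) = Mul(Add(63, 120), 59) = Mul(183, 59) = 10797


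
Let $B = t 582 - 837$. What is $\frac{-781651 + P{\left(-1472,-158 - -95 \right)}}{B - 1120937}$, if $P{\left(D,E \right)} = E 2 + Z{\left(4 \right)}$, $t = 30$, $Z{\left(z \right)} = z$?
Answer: $\frac{781773}{1104314} \approx 0.70793$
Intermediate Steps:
$P{\left(D,E \right)} = 4 + 2 E$ ($P{\left(D,E \right)} = E 2 + 4 = 2 E + 4 = 4 + 2 E$)
$B = 16623$ ($B = 30 \cdot 582 - 837 = 17460 - 837 = 16623$)
$\frac{-781651 + P{\left(-1472,-158 - -95 \right)}}{B - 1120937} = \frac{-781651 + \left(4 + 2 \left(-158 - -95\right)\right)}{16623 - 1120937} = \frac{-781651 + \left(4 + 2 \left(-158 + 95\right)\right)}{-1104314} = \left(-781651 + \left(4 + 2 \left(-63\right)\right)\right) \left(- \frac{1}{1104314}\right) = \left(-781651 + \left(4 - 126\right)\right) \left(- \frac{1}{1104314}\right) = \left(-781651 - 122\right) \left(- \frac{1}{1104314}\right) = \left(-781773\right) \left(- \frac{1}{1104314}\right) = \frac{781773}{1104314}$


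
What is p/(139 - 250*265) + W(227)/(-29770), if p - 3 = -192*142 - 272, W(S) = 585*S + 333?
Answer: -3990783899/984062235 ≈ -4.0554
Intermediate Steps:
W(S) = 333 + 585*S
p = -27533 (p = 3 + (-192*142 - 272) = 3 + (-27264 - 272) = 3 - 27536 = -27533)
p/(139 - 250*265) + W(227)/(-29770) = -27533/(139 - 250*265) + (333 + 585*227)/(-29770) = -27533/(139 - 66250) + (333 + 132795)*(-1/29770) = -27533/(-66111) + 133128*(-1/29770) = -27533*(-1/66111) - 66564/14885 = 27533/66111 - 66564/14885 = -3990783899/984062235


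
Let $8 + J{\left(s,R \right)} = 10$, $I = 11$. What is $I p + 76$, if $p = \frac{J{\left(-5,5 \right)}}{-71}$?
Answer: $\frac{5374}{71} \approx 75.69$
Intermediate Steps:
$J{\left(s,R \right)} = 2$ ($J{\left(s,R \right)} = -8 + 10 = 2$)
$p = - \frac{2}{71}$ ($p = \frac{2}{-71} = 2 \left(- \frac{1}{71}\right) = - \frac{2}{71} \approx -0.028169$)
$I p + 76 = 11 \left(- \frac{2}{71}\right) + 76 = - \frac{22}{71} + 76 = \frac{5374}{71}$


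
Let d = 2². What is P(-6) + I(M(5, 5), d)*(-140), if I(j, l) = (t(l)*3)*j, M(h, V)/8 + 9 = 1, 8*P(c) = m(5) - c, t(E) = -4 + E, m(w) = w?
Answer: 11/8 ≈ 1.3750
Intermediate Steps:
P(c) = 5/8 - c/8 (P(c) = (5 - c)/8 = 5/8 - c/8)
M(h, V) = -64 (M(h, V) = -72 + 8*1 = -72 + 8 = -64)
d = 4
I(j, l) = j*(-12 + 3*l) (I(j, l) = ((-4 + l)*3)*j = (-12 + 3*l)*j = j*(-12 + 3*l))
P(-6) + I(M(5, 5), d)*(-140) = (5/8 - ⅛*(-6)) + (3*(-64)*(-4 + 4))*(-140) = (5/8 + ¾) + (3*(-64)*0)*(-140) = 11/8 + 0*(-140) = 11/8 + 0 = 11/8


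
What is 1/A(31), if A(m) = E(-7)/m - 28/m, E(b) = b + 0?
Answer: -31/35 ≈ -0.88571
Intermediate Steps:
E(b) = b
A(m) = -35/m (A(m) = -7/m - 28/m = -35/m)
1/A(31) = 1/(-35/31) = -31/35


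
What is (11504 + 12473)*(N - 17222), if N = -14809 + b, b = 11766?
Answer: -485893905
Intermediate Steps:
N = -3043 (N = -14809 + 11766 = -3043)
(11504 + 12473)*(N - 17222) = (11504 + 12473)*(-3043 - 17222) = 23977*(-20265) = -485893905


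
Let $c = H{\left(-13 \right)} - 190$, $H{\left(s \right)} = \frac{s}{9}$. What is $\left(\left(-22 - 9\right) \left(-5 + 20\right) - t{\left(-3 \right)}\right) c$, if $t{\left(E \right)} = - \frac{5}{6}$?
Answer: $\frac{4798555}{54} \approx 88862.0$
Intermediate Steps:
$t{\left(E \right)} = - \frac{5}{6}$ ($t{\left(E \right)} = \left(-5\right) \frac{1}{6} = - \frac{5}{6}$)
$H{\left(s \right)} = \frac{s}{9}$ ($H{\left(s \right)} = s \frac{1}{9} = \frac{s}{9}$)
$c = - \frac{1723}{9}$ ($c = \frac{1}{9} \left(-13\right) - 190 = - \frac{13}{9} - 190 = - \frac{1723}{9} \approx -191.44$)
$\left(\left(-22 - 9\right) \left(-5 + 20\right) - t{\left(-3 \right)}\right) c = \left(\left(-22 - 9\right) \left(-5 + 20\right) - - \frac{5}{6}\right) \left(- \frac{1723}{9}\right) = \left(\left(-31\right) 15 + \frac{5}{6}\right) \left(- \frac{1723}{9}\right) = \left(-465 + \frac{5}{6}\right) \left(- \frac{1723}{9}\right) = \left(- \frac{2785}{6}\right) \left(- \frac{1723}{9}\right) = \frac{4798555}{54}$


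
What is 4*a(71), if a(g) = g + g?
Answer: 568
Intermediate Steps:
a(g) = 2*g
4*a(71) = 4*(2*71) = 4*142 = 568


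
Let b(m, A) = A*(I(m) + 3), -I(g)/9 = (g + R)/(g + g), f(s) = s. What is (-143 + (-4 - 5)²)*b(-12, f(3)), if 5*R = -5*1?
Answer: 1395/4 ≈ 348.75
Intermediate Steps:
R = -1 (R = (-5*1)/5 = (⅕)*(-5) = -1)
I(g) = -9*(-1 + g)/(2*g) (I(g) = -9*(g - 1)/(g + g) = -9*(-1 + g)/(2*g))
b(m, A) = A*(3 + 9*(1 - m)/(2*m)) (b(m, A) = A*(9*(1 - m)/(2*m) + 3) = A*(3 + 9*(1 - m)/(2*m)))
(-143 + (-4 - 5)²)*b(-12, f(3)) = (-143 + (-4 - 5)²)*((3/2)*3*(3 - 1*(-12))/(-12)) = (-143 + (-9)²)*((3/2)*3*(-1/12)*(3 + 12)) = (-143 + 81)*((3/2)*3*(-1/12)*15) = -62*(-45/8) = 1395/4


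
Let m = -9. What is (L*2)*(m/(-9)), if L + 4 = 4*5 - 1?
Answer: 30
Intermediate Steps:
L = 15 (L = -4 + (4*5 - 1) = -4 + (20 - 1) = -4 + 19 = 15)
(L*2)*(m/(-9)) = (15*2)*(-9/(-9)) = 30*(-9*(-⅑)) = 30*1 = 30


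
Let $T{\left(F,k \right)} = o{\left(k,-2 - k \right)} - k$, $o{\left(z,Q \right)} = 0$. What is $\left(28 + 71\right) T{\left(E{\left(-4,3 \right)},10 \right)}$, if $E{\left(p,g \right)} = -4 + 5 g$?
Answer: $-990$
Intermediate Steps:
$T{\left(F,k \right)} = - k$ ($T{\left(F,k \right)} = 0 - k = - k$)
$\left(28 + 71\right) T{\left(E{\left(-4,3 \right)},10 \right)} = \left(28 + 71\right) \left(\left(-1\right) 10\right) = 99 \left(-10\right) = -990$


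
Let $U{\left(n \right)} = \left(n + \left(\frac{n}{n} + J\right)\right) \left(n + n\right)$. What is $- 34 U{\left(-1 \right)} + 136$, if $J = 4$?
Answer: $408$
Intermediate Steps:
$U{\left(n \right)} = 2 n \left(5 + n\right)$ ($U{\left(n \right)} = \left(n + \left(\frac{n}{n} + 4\right)\right) \left(n + n\right) = \left(n + \left(1 + 4\right)\right) 2 n = \left(n + 5\right) 2 n = \left(5 + n\right) 2 n = 2 n \left(5 + n\right)$)
$- 34 U{\left(-1 \right)} + 136 = - 34 \cdot 2 \left(-1\right) \left(5 - 1\right) + 136 = - 34 \cdot 2 \left(-1\right) 4 + 136 = \left(-34\right) \left(-8\right) + 136 = 272 + 136 = 408$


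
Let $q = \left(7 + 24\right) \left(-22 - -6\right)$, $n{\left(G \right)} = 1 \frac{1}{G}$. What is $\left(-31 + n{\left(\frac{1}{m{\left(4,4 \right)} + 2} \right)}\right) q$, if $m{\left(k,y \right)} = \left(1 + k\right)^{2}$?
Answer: $1984$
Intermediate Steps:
$n{\left(G \right)} = \frac{1}{G}$
$q = -496$ ($q = 31 \left(-22 + 6\right) = 31 \left(-16\right) = -496$)
$\left(-31 + n{\left(\frac{1}{m{\left(4,4 \right)} + 2} \right)}\right) q = \left(-31 + \frac{1}{\frac{1}{\left(1 + 4\right)^{2} + 2}}\right) \left(-496\right) = \left(-31 + \frac{1}{\frac{1}{5^{2} + 2}}\right) \left(-496\right) = \left(-31 + \frac{1}{\frac{1}{25 + 2}}\right) \left(-496\right) = \left(-31 + \frac{1}{\frac{1}{27}}\right) \left(-496\right) = \left(-31 + 27\right) \left(-496\right) = \left(-4\right) \left(-496\right) = 1984$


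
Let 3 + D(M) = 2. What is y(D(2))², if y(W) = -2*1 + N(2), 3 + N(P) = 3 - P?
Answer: 16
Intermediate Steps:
N(P) = -P (N(P) = -3 + (3 - P) = -P)
D(M) = -1 (D(M) = -3 + 2 = -1)
y(W) = -4 (y(W) = -2*1 - 1*2 = -2 - 2 = -4)
y(D(2))² = (-4)² = 16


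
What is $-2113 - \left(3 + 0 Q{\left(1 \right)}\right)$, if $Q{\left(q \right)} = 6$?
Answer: $-2116$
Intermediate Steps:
$-2113 - \left(3 + 0 Q{\left(1 \right)}\right) = -2113 + \left(-3 + 0 \cdot 6\right) = -2113 + \left(-3 + 0\right) = -2113 - 3 = -2116$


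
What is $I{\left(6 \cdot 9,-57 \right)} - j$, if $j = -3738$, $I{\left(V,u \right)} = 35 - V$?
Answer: $3719$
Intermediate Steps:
$I{\left(6 \cdot 9,-57 \right)} - j = \left(35 - 6 \cdot 9\right) - -3738 = \left(35 - 54\right) + 3738 = -19 + 3738 = 3719$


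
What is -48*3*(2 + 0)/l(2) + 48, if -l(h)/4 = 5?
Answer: 312/5 ≈ 62.400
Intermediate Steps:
l(h) = -20 (l(h) = -4*5 = -20)
-48*3*(2 + 0)/l(2) + 48 = -48*3*(2 + 0)/(-20) + 48 = -48*3*2*(-1)/20 + 48 = -288*(-1)/20 + 48 = -48*(-3/10) + 48 = 72/5 + 48 = 312/5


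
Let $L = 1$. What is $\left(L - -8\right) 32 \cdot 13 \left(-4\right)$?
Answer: $-14976$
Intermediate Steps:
$\left(L - -8\right) 32 \cdot 13 \left(-4\right) = \left(1 - -8\right) 32 \cdot 13 \left(-4\right) = \left(1 + 8\right) 32 \left(-52\right) = 9 \cdot 32 \left(-52\right) = 288 \left(-52\right) = -14976$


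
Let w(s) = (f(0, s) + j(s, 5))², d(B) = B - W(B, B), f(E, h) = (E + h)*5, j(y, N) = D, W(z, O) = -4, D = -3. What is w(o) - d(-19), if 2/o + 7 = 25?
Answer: 1699/81 ≈ 20.975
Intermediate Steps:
j(y, N) = -3
f(E, h) = 5*E + 5*h
d(B) = 4 + B (d(B) = B - 1*(-4) = B + 4 = 4 + B)
o = ⅑ (o = 2/(-7 + 25) = 2/18 = 2*(1/18) = ⅑ ≈ 0.11111)
w(s) = (-3 + 5*s)² (w(s) = ((5*0 + 5*s) - 3)² = ((0 + 5*s) - 3)² = (5*s - 3)² = (-3 + 5*s)²)
w(o) - d(-19) = (-3 + 5*(⅑))² - (4 - 19) = (-3 + 5/9)² - 1*(-15) = (-22/9)² + 15 = 484/81 + 15 = 1699/81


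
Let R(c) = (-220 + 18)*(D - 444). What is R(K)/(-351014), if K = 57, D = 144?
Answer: -30300/175507 ≈ -0.17264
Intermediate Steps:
R(c) = 60600 (R(c) = (-220 + 18)*(144 - 444) = -202*(-300) = 60600)
R(K)/(-351014) = 60600/(-351014) = 60600*(-1/351014) = -30300/175507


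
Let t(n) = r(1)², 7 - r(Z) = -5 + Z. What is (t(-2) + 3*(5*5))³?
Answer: 7529536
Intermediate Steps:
r(Z) = 12 - Z (r(Z) = 7 - (-5 + Z) = 7 + (5 - Z) = 12 - Z)
t(n) = 121 (t(n) = (12 - 1*1)² = (12 - 1)² = 11² = 121)
(t(-2) + 3*(5*5))³ = (121 + 3*(5*5))³ = (121 + 3*25)³ = (121 + 75)³ = 196³ = 7529536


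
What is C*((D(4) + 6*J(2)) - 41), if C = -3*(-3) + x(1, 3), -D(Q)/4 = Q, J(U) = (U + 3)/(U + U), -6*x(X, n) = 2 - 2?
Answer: -891/2 ≈ -445.50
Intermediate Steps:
x(X, n) = 0 (x(X, n) = -(2 - 2)/6 = -⅙*0 = 0)
J(U) = (3 + U)/(2*U) (J(U) = (3 + U)/((2*U)) = (3 + U)*(1/(2*U)) = (3 + U)/(2*U))
D(Q) = -4*Q
C = 9 (C = -3*(-3) + 0 = 9 + 0 = 9)
C*((D(4) + 6*J(2)) - 41) = 9*((-4*4 + 6*((½)*(3 + 2)/2)) - 41) = 9*((-16 + 6*((½)*(½)*5)) - 41) = 9*((-16 + 6*(5/4)) - 41) = 9*((-16 + 15/2) - 41) = 9*(-17/2 - 41) = 9*(-99/2) = -891/2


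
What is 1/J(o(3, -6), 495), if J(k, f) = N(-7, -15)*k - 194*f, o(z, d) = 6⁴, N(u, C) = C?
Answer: -1/115470 ≈ -8.6603e-6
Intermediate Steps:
o(z, d) = 1296
J(k, f) = -194*f - 15*k (J(k, f) = -15*k - 194*f = -194*f - 15*k)
1/J(o(3, -6), 495) = 1/(-194*495 - 15*1296) = 1/(-96030 - 19440) = 1/(-115470) = -1/115470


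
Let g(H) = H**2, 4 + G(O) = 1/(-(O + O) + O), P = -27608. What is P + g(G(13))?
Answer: -4662943/169 ≈ -27591.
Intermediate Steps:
G(O) = -4 - 1/O (G(O) = -4 + 1/(-(O + O) + O) = -4 + 1/(-2*O + O) = -4 + 1/(-O) = -4 - 1/O)
P + g(G(13)) = -27608 + (-4 - 1/13)**2 = -27608 + (-53/13)**2 = -27608 + 2809/169 = -4662943/169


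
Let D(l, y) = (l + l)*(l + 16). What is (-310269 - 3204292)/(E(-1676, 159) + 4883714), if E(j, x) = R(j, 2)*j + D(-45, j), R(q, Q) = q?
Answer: -3514561/7695300 ≈ -0.45672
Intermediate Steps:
D(l, y) = 2*l*(16 + l) (D(l, y) = (2*l)*(16 + l) = 2*l*(16 + l))
E(j, x) = 2610 + j**2 (E(j, x) = j*j + 2*(-45)*(16 - 45) = j**2 + 2*(-45)*(-29) = j**2 + 2610 = 2610 + j**2)
(-310269 - 3204292)/(E(-1676, 159) + 4883714) = (-310269 - 3204292)/((2610 + (-1676)**2) + 4883714) = -3514561/((2610 + 2808976) + 4883714) = -3514561/(2811586 + 4883714) = -3514561/7695300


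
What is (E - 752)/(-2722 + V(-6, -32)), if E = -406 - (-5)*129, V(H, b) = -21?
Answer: 513/2743 ≈ 0.18702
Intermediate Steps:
E = 239 (E = -406 - 1*(-645) = -406 + 645 = 239)
(E - 752)/(-2722 + V(-6, -32)) = (239 - 752)/(-2722 - 21) = -513/(-2743) = -513*(-1/2743) = 513/2743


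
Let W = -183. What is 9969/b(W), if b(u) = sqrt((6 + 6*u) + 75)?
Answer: -3323*I*sqrt(113)/113 ≈ -312.6*I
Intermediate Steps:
b(u) = sqrt(81 + 6*u)
9969/b(W) = 9969/(sqrt(81 + 6*(-183))) = 9969/(sqrt(81 - 1098)) = 9969/(sqrt(-1017)) = 9969/((3*I*sqrt(113))) = 9969*(-I*sqrt(113)/339) = -3323*I*sqrt(113)/113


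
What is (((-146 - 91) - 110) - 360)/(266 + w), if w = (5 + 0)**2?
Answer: -707/291 ≈ -2.4296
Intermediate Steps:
w = 25 (w = 5**2 = 25)
(((-146 - 91) - 110) - 360)/(266 + w) = (((-146 - 91) - 110) - 360)/(266 + 25) = ((-237 - 110) - 360)/291 = (-347 - 360)*(1/291) = -707*1/291 = -707/291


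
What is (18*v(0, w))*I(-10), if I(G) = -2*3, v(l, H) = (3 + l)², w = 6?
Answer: -972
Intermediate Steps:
I(G) = -6
(18*v(0, w))*I(-10) = (18*(3 + 0)²)*(-6) = (18*3²)*(-6) = (18*9)*(-6) = 162*(-6) = -972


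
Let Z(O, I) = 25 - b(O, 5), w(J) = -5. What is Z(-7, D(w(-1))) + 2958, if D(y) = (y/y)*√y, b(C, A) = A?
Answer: 2978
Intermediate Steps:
D(y) = √y (D(y) = 1*√y = √y)
Z(O, I) = 20 (Z(O, I) = 25 - 1*5 = 25 - 5 = 20)
Z(-7, D(w(-1))) + 2958 = 20 + 2958 = 2978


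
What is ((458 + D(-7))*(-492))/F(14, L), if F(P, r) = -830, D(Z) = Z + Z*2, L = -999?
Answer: 107502/415 ≈ 259.04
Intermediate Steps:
D(Z) = 3*Z (D(Z) = Z + 2*Z = 3*Z)
((458 + D(-7))*(-492))/F(14, L) = ((458 + 3*(-7))*(-492))/(-830) = ((458 - 21)*(-492))*(-1/830) = (437*(-492))*(-1/830) = -215004*(-1/830) = 107502/415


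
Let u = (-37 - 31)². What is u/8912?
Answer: 289/557 ≈ 0.51885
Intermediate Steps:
u = 4624 (u = (-68)² = 4624)
u/8912 = 4624/8912 = 4624*(1/8912) = 289/557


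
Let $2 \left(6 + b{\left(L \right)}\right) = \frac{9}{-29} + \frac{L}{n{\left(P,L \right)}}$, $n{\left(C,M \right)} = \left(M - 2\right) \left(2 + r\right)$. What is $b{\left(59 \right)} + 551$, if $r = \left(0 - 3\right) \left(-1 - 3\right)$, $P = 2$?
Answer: $\frac{25219309}{46284} \approx 544.88$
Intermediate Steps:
$r = 12$ ($r = \left(-3\right) \left(-4\right) = 12$)
$n{\left(C,M \right)} = -28 + 14 M$ ($n{\left(C,M \right)} = \left(M - 2\right) \left(2 + 12\right) = \left(-2 + M\right) 14 = -28 + 14 M$)
$b{\left(L \right)} = - \frac{357}{58} + \frac{L}{2 \left(-28 + 14 L\right)}$ ($b{\left(L \right)} = -6 + \frac{\frac{9}{-29} + \frac{L}{-28 + 14 L}}{2} = -6 + \frac{9 \left(- \frac{1}{29}\right) + \frac{L}{-28 + 14 L}}{2} = -6 + \frac{- \frac{9}{29} + \frac{L}{-28 + 14 L}}{2} = -6 + \left(- \frac{9}{58} + \frac{L}{2 \left(-28 + 14 L\right)}\right) = - \frac{357}{58} + \frac{L}{2 \left(-28 + 14 L\right)}$)
$b{\left(59 \right)} + 551 = \frac{9996 - 293171}{812 \left(-2 + 59\right)} + 551 = \frac{9996 - 293171}{812 \cdot 57} + 551 = \frac{1}{812} \cdot \frac{1}{57} \left(-283175\right) + 551 = - \frac{283175}{46284} + 551 = \frac{25219309}{46284}$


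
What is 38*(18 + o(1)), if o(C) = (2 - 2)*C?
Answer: 684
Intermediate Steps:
o(C) = 0 (o(C) = 0*C = 0)
38*(18 + o(1)) = 38*(18 + 0) = 38*18 = 684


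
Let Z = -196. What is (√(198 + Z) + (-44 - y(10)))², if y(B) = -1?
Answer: (43 - √2)² ≈ 1729.4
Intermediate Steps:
(√(198 + Z) + (-44 - y(10)))² = (√(198 - 196) + (-44 - 1*(-1)))² = (√2 + (-44 + 1))² = (√2 - 43)² = (-43 + √2)²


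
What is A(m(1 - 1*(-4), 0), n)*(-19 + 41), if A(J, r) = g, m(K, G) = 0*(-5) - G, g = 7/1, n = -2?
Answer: 154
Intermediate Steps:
g = 7 (g = 7*1 = 7)
m(K, G) = -G (m(K, G) = 0 - G = -G)
A(J, r) = 7
A(m(1 - 1*(-4), 0), n)*(-19 + 41) = 7*(-19 + 41) = 7*22 = 154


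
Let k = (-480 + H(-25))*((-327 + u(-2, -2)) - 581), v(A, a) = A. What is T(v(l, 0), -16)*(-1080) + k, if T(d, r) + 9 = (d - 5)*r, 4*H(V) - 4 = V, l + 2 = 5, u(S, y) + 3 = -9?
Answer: 421590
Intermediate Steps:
u(S, y) = -12 (u(S, y) = -3 - 9 = -12)
l = 3 (l = -2 + 5 = 3)
H(V) = 1 + V/4
k = 446430 (k = (-480 + (1 + (1/4)*(-25)))*((-327 - 12) - 581) = (-480 + (1 - 25/4))*(-339 - 581) = (-480 - 21/4)*(-920) = -1941/4*(-920) = 446430)
T(d, r) = -9 + r*(-5 + d) (T(d, r) = -9 + (d - 5)*r = -9 + (-5 + d)*r = -9 + r*(-5 + d))
T(v(l, 0), -16)*(-1080) + k = (-9 - 5*(-16) + 3*(-16))*(-1080) + 446430 = (-9 + 80 - 48)*(-1080) + 446430 = 23*(-1080) + 446430 = -24840 + 446430 = 421590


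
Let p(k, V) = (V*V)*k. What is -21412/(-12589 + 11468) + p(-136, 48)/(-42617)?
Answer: 66514412/2514403 ≈ 26.453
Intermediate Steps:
p(k, V) = k*V**2 (p(k, V) = V**2*k = k*V**2)
-21412/(-12589 + 11468) + p(-136, 48)/(-42617) = -21412/(-12589 + 11468) - 136*48**2/(-42617) = -21412/(-1121) - 136*2304*(-1/42617) = -21412*(-1/1121) - 313344*(-1/42617) = 21412/1121 + 313344/42617 = 66514412/2514403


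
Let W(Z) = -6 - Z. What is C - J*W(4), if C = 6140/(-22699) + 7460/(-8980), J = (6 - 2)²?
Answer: 1619472573/10191851 ≈ 158.90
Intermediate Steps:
J = 16 (J = 4² = 16)
C = -11223587/10191851 (C = 6140*(-1/22699) + 7460*(-1/8980) = -6140/22699 - 373/449 = -11223587/10191851 ≈ -1.1012)
C - J*W(4) = -11223587/10191851 - 16*(-6 - 1*4) = -11223587/10191851 - 16*(-6 - 4) = -11223587/10191851 - 16*(-10) = -11223587/10191851 - 1*(-160) = -11223587/10191851 + 160 = 1619472573/10191851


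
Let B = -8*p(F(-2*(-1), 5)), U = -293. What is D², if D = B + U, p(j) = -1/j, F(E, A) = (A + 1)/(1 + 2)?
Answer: 83521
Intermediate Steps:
F(E, A) = ⅓ + A/3 (F(E, A) = (1 + A)/3 = (1 + A)*(⅓) = ⅓ + A/3)
B = 4 (B = -(-8)/(⅓ + (⅓)*5) = -(-8)/(⅓ + 5/3) = -(-8)/2 = -8*(-½) = 4)
D = -289 (D = 4 - 293 = -289)
D² = (-289)² = 83521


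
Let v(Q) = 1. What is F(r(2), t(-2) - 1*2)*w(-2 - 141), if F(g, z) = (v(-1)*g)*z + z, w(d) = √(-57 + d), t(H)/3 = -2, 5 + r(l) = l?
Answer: 160*I*√2 ≈ 226.27*I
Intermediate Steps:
r(l) = -5 + l
t(H) = -6 (t(H) = 3*(-2) = -6)
F(g, z) = z + g*z (F(g, z) = (1*g)*z + z = g*z + z = z + g*z)
F(r(2), t(-2) - 1*2)*w(-2 - 141) = ((-6 - 1*2)*(1 + (-5 + 2)))*√(-57 + (-2 - 141)) = ((-6 - 2)*(1 - 3))*√(-57 - 143) = (-8*(-2))*√(-200) = 16*(10*I*√2) = 160*I*√2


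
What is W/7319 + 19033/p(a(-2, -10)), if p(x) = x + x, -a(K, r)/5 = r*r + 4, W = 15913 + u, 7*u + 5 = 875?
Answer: -66028173/4098640 ≈ -16.110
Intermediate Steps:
u = 870/7 (u = -5/7 + (⅐)*875 = -5/7 + 125 = 870/7 ≈ 124.29)
W = 112261/7 (W = 15913 + 870/7 = 112261/7 ≈ 16037.)
a(K, r) = -20 - 5*r² (a(K, r) = -5*(r*r + 4) = -5*(r² + 4) = -5*(4 + r²) = -20 - 5*r²)
p(x) = 2*x
W/7319 + 19033/p(a(-2, -10)) = (112261/7)/7319 + 19033/((2*(-20 - 5*(-10)²))) = (112261/7)*(1/7319) + 19033/((2*(-20 - 5*100))) = 112261/51233 + 19033/((2*(-20 - 500))) = 112261/51233 + 19033/((2*(-520))) = 112261/51233 + 19033/(-1040) = 112261/51233 + 19033*(-1/1040) = 112261/51233 - 19033/1040 = -66028173/4098640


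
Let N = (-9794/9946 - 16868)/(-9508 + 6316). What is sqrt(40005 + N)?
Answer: sqrt(2520428228028625614)/7936908 ≈ 200.03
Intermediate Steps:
N = 83889461/15873816 (N = (-9794*1/9946 - 16868)/(-3192) = (-4897/4973 - 16868)*(-1/3192) = -83889461/4973*(-1/3192) = 83889461/15873816 ≈ 5.2848)
sqrt(40005 + N) = sqrt(40005 + 83889461/15873816) = sqrt(635115898541/15873816) = sqrt(2520428228028625614)/7936908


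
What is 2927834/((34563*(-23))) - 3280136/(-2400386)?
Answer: -53907206230/23270542077 ≈ -2.3165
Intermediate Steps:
2927834/((34563*(-23))) - 3280136/(-2400386) = 2927834/(-794949) - 3280136*(-1/2400386) = 2927834*(-1/794949) + 1640068/1200193 = -2927834/794949 + 1640068/1200193 = -53907206230/23270542077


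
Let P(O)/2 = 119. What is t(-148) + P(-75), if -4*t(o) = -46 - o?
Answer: 425/2 ≈ 212.50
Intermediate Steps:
P(O) = 238 (P(O) = 2*119 = 238)
t(o) = 23/2 + o/4 (t(o) = -(-46 - o)/4 = 23/2 + o/4)
t(-148) + P(-75) = (23/2 + (¼)*(-148)) + 238 = (23/2 - 37) + 238 = -51/2 + 238 = 425/2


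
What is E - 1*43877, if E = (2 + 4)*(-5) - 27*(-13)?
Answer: -43556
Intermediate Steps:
E = 321 (E = 6*(-5) + 351 = -30 + 351 = 321)
E - 1*43877 = 321 - 1*43877 = 321 - 43877 = -43556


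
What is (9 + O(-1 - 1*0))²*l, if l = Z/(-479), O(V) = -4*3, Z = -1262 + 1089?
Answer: 1557/479 ≈ 3.2505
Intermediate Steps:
Z = -173
O(V) = -12
l = 173/479 (l = -173/(-479) = -173*(-1/479) = 173/479 ≈ 0.36117)
(9 + O(-1 - 1*0))²*l = (9 - 12)²*(173/479) = (-3)²*(173/479) = 9*(173/479) = 1557/479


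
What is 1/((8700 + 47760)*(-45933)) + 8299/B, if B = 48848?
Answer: 125130448651/736519119120 ≈ 0.16989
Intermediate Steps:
1/((8700 + 47760)*(-45933)) + 8299/B = 1/((8700 + 47760)*(-45933)) + 8299/48848 = -1/45933/56460 + 8299*(1/48848) = (1/56460)*(-1/45933) + 193/1136 = -1/2593377180 + 193/1136 = 125130448651/736519119120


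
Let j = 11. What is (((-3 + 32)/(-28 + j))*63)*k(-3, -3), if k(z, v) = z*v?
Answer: -16443/17 ≈ -967.24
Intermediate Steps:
k(z, v) = v*z
(((-3 + 32)/(-28 + j))*63)*k(-3, -3) = (((-3 + 32)/(-28 + 11))*63)*(-3*(-3)) = ((29/(-17))*63)*9 = ((29*(-1/17))*63)*9 = -29/17*63*9 = -1827/17*9 = -16443/17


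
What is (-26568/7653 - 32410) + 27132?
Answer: -13473034/2551 ≈ -5281.5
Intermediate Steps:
(-26568/7653 - 32410) + 27132 = (-26568*1/7653 - 32410) + 27132 = (-8856/2551 - 32410) + 27132 = -82686766/2551 + 27132 = -13473034/2551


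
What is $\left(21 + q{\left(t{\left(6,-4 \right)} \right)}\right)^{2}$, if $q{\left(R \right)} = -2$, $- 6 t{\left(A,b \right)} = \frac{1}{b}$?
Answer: $361$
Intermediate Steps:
$t{\left(A,b \right)} = - \frac{1}{6 b}$
$\left(21 + q{\left(t{\left(6,-4 \right)} \right)}\right)^{2} = \left(21 - 2\right)^{2} = 19^{2} = 361$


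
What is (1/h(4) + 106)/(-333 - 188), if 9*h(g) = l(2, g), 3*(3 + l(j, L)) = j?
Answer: -715/3647 ≈ -0.19605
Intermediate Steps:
l(j, L) = -3 + j/3
h(g) = -7/27 (h(g) = (-3 + (⅓)*2)/9 = (-3 + ⅔)/9 = (⅑)*(-7/3) = -7/27)
(1/h(4) + 106)/(-333 - 188) = (1/(-7/27) + 106)/(-333 - 188) = (-27/7 + 106)/(-521) = (715/7)*(-1/521) = -715/3647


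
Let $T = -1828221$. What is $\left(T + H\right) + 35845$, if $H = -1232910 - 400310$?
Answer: $-3425596$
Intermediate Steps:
$H = -1633220$ ($H = -1232910 - 400310 = -1633220$)
$\left(T + H\right) + 35845 = \left(-1828221 - 1633220\right) + 35845 = -3461441 + 35845 = -3425596$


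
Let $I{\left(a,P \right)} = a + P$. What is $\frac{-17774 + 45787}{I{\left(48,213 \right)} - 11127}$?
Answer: $- \frac{28013}{10866} \approx -2.578$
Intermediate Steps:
$I{\left(a,P \right)} = P + a$
$\frac{-17774 + 45787}{I{\left(48,213 \right)} - 11127} = \frac{-17774 + 45787}{\left(213 + 48\right) - 11127} = \frac{28013}{261 - 11127} = \frac{28013}{-10866} = 28013 \left(- \frac{1}{10866}\right) = - \frac{28013}{10866}$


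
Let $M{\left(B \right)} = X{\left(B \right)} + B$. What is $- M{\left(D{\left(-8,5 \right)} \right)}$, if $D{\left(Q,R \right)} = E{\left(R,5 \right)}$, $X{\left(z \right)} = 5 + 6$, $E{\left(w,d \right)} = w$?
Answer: $-16$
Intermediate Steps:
$X{\left(z \right)} = 11$
$D{\left(Q,R \right)} = R$
$M{\left(B \right)} = 11 + B$
$- M{\left(D{\left(-8,5 \right)} \right)} = - (11 + 5) = \left(-1\right) 16 = -16$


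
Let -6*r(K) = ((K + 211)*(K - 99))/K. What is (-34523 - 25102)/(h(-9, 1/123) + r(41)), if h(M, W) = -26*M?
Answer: -162975/802 ≈ -203.21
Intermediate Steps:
r(K) = -(-99 + K)*(211 + K)/(6*K) (r(K) = -(K + 211)*(K - 99)/(6*K) = -(211 + K)*(-99 + K)/(6*K) = -(-99 + K)*(211 + K)/(6*K))
(-34523 - 25102)/(h(-9, 1/123) + r(41)) = (-34523 - 25102)/(-26*(-9) + (1/6)*(20889 - 1*41*(112 + 41))/41) = -59625/(234 + (1/6)*(1/41)*(20889 - 1*41*153)) = -59625/(234 + (1/6)*(1/41)*(20889 - 6273)) = -59625/(234 + (1/6)*(1/41)*14616) = -59625/(234 + 2436/41) = -59625/12030/41 = -59625*41/12030 = -162975/802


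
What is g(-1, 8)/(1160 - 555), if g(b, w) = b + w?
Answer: 7/605 ≈ 0.011570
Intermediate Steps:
g(-1, 8)/(1160 - 555) = (-1 + 8)/(1160 - 555) = 7/605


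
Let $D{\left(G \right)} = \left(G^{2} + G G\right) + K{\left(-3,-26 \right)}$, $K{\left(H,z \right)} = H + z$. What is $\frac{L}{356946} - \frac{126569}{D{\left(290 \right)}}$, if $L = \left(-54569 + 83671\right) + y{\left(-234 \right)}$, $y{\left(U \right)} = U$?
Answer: $- \frac{2240196547}{3334886987} \approx -0.67175$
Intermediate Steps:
$L = 28868$ ($L = \left(-54569 + 83671\right) - 234 = 29102 - 234 = 28868$)
$D{\left(G \right)} = -29 + 2 G^{2}$ ($D{\left(G \right)} = \left(G^{2} + G G\right) - 29 = \left(G^{2} + G^{2}\right) - 29 = 2 G^{2} - 29 = -29 + 2 G^{2}$)
$\frac{L}{356946} - \frac{126569}{D{\left(290 \right)}} = \frac{28868}{356946} - \frac{126569}{-29 + 2 \cdot 290^{2}} = 28868 \cdot \frac{1}{356946} - \frac{126569}{-29 + 2 \cdot 84100} = \frac{14434}{178473} - \frac{126569}{-29 + 168200} = \frac{14434}{178473} - \frac{126569}{168171} = - \frac{2240196547}{3334886987}$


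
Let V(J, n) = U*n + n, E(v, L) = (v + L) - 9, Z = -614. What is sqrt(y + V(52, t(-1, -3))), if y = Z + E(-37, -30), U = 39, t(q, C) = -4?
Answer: 5*I*sqrt(34) ≈ 29.155*I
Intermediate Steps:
E(v, L) = -9 + L + v (E(v, L) = (L + v) - 9 = -9 + L + v)
V(J, n) = 40*n (V(J, n) = 39*n + n = 40*n)
y = -690 (y = -614 + (-9 - 30 - 37) = -614 - 76 = -690)
sqrt(y + V(52, t(-1, -3))) = sqrt(-690 + 40*(-4)) = sqrt(-690 - 160) = sqrt(-850) = 5*I*sqrt(34)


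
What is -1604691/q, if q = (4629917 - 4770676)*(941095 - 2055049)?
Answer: -534897/52266350362 ≈ -1.0234e-5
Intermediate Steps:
q = 156799051086 (q = -140759*(-1113954) = 156799051086)
-1604691/q = -1604691/156799051086 = -1604691*1/156799051086 = -534897/52266350362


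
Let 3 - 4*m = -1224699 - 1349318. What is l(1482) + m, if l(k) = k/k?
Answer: 643506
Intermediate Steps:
l(k) = 1
m = 643505 (m = ¾ - (-1224699 - 1349318)/4 = ¾ - ¼*(-2574017) = ¾ + 2574017/4 = 643505)
l(1482) + m = 1 + 643505 = 643506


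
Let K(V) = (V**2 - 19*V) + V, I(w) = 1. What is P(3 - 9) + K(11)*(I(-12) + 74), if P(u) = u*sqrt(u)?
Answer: -5775 - 6*I*sqrt(6) ≈ -5775.0 - 14.697*I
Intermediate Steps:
K(V) = V**2 - 18*V
P(u) = u**(3/2)
P(3 - 9) + K(11)*(I(-12) + 74) = (3 - 9)**(3/2) + (11*(-18 + 11))*(1 + 74) = (-6)**(3/2) + (11*(-7))*75 = -6*I*sqrt(6) - 77*75 = -6*I*sqrt(6) - 5775 = -5775 - 6*I*sqrt(6)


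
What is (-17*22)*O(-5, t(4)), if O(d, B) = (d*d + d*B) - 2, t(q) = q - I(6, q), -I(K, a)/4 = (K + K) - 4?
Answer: 58718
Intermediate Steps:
I(K, a) = 16 - 8*K (I(K, a) = -4*((K + K) - 4) = -4*(2*K - 4) = -4*(-4 + 2*K) = 16 - 8*K)
t(q) = 32 + q (t(q) = q - (16 - 8*6) = q - (16 - 48) = q - 1*(-32) = q + 32 = 32 + q)
O(d, B) = -2 + d² + B*d (O(d, B) = (d² + B*d) - 2 = -2 + d² + B*d)
(-17*22)*O(-5, t(4)) = (-17*22)*(-2 + (-5)² + (32 + 4)*(-5)) = -374*(-2 + 25 + 36*(-5)) = -374*(-2 + 25 - 180) = -374*(-157) = 58718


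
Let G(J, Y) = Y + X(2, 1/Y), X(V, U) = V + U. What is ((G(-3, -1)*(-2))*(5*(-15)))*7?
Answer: 0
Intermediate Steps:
X(V, U) = U + V
G(J, Y) = 2 + Y + 1/Y (G(J, Y) = Y + (1/Y + 2) = Y + (2 + 1/Y) = 2 + Y + 1/Y)
((G(-3, -1)*(-2))*(5*(-15)))*7 = (((2 - 1 + 1/(-1))*(-2))*(5*(-15)))*7 = (((2 - 1 - 1)*(-2))*(-75))*7 = ((0*(-2))*(-75))*7 = (0*(-75))*7 = 0*7 = 0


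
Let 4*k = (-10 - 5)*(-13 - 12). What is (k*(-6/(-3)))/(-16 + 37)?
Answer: 125/14 ≈ 8.9286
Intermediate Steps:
k = 375/4 (k = ((-10 - 5)*(-13 - 12))/4 = (-15*(-25))/4 = (1/4)*375 = 375/4 ≈ 93.750)
(k*(-6/(-3)))/(-16 + 37) = (375*(-6/(-3))/4)/(-16 + 37) = (375*(-6*(-1/3))/4)/21 = ((375/4)*2)*(1/21) = (375/2)*(1/21) = 125/14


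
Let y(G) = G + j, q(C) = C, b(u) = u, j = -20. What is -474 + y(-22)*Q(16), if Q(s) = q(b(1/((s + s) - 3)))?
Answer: -13788/29 ≈ -475.45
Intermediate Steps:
Q(s) = 1/(-3 + 2*s) (Q(s) = 1/((s + s) - 3) = 1/(2*s - 3) = 1/(-3 + 2*s))
y(G) = -20 + G (y(G) = G - 20 = -20 + G)
-474 + y(-22)*Q(16) = -474 + (-20 - 22)/(-3 + 2*16) = -474 - 42/(-3 + 32) = -474 - 42/29 = -13788/29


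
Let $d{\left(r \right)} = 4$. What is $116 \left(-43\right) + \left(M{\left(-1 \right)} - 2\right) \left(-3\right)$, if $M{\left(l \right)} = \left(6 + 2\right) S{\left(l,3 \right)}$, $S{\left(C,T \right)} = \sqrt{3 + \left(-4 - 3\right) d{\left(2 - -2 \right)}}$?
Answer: $-4982 - 120 i \approx -4982.0 - 120.0 i$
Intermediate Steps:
$S{\left(C,T \right)} = 5 i$ ($S{\left(C,T \right)} = \sqrt{3 + \left(-4 - 3\right) 4} = \sqrt{3 - 28} = \sqrt{-25} = 5 i$)
$M{\left(l \right)} = 40 i$ ($M{\left(l \right)} = \left(6 + 2\right) 5 i = 8 \cdot 5 i = 40 i$)
$116 \left(-43\right) + \left(M{\left(-1 \right)} - 2\right) \left(-3\right) = 116 \left(-43\right) + \left(40 i - 2\right) \left(-3\right) = -4988 + \left(-2 + 40 i\right) \left(-3\right) = -4988 + \left(6 - 120 i\right) = -4982 - 120 i$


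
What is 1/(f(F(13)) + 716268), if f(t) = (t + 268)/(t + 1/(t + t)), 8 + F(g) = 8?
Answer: 1/716268 ≈ 1.3961e-6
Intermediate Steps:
F(g) = 0 (F(g) = -8 + 8 = 0)
f(t) = (268 + t)/(t + 1/(2*t))
1/(f(F(13)) + 716268) = 1/(2*0*(268 + 0)/(1 + 2*0**2) + 716268) = 1/(2*0*268/(1 + 2*0) + 716268) = 1/(2*0*268/(1 + 0) + 716268) = 1/(2*0*268/1 + 716268) = 1/(2*0*1*268 + 716268) = 1/(0 + 716268) = 1/716268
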